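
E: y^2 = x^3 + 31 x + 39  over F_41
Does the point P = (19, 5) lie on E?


Check whether y^2 = x^3 + 31 x + 39 (mod 41) for (x, y) = (19, 5).
LHS: y^2 = 5^2 mod 41 = 25
RHS: x^3 + 31 x + 39 = 19^3 + 31*19 + 39 mod 41 = 25
LHS = RHS

Yes, on the curve


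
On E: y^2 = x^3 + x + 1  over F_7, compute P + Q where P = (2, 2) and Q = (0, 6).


P != Q, so use the chord formula.
s = (y2 - y1) / (x2 - x1) = (4) / (5) mod 7 = 5
x3 = s^2 - x1 - x2 mod 7 = 5^2 - 2 - 0 = 2
y3 = s (x1 - x3) - y1 mod 7 = 5 * (2 - 2) - 2 = 5

P + Q = (2, 5)


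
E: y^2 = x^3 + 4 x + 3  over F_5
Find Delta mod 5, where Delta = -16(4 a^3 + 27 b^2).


4 a^3 + 27 b^2 = 4*4^3 + 27*3^2 = 256 + 243 = 499
Delta = -16 * (499) = -7984
Delta mod 5 = 1

Delta = 1 (mod 5)


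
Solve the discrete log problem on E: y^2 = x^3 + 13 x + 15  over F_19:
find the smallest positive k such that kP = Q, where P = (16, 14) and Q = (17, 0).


Enumerate multiples of P until we hit Q = (17, 0):
  1P = (16, 14)
  2P = (3, 10)
  3P = (11, 8)
  4P = (17, 0)
Match found at i = 4.

k = 4


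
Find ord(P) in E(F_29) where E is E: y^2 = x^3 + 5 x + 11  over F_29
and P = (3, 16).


Compute successive multiples of P until we hit O:
  1P = (3, 16)
  2P = (24, 21)
  3P = (11, 18)
  4P = (6, 5)
  5P = (27, 14)
  6P = (27, 15)
  7P = (6, 24)
  8P = (11, 11)
  ... (continuing to 11P)
  11P = O

ord(P) = 11


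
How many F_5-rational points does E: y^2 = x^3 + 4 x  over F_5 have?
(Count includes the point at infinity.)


For each x in F_5, count y with y^2 = x^3 + 4 x + 0 mod 5:
  x = 0: RHS = 0, y in [0]  -> 1 point(s)
  x = 1: RHS = 0, y in [0]  -> 1 point(s)
  x = 2: RHS = 1, y in [1, 4]  -> 2 point(s)
  x = 3: RHS = 4, y in [2, 3]  -> 2 point(s)
  x = 4: RHS = 0, y in [0]  -> 1 point(s)
Affine points: 7. Add the point at infinity: total = 8.

#E(F_5) = 8


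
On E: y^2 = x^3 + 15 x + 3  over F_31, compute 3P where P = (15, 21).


k = 3 = 11_2 (binary, LSB first: 11)
Double-and-add from P = (15, 21):
  bit 0 = 1: acc = O + (15, 21) = (15, 21)
  bit 1 = 1: acc = (15, 21) + (21, 0) = (15, 10)

3P = (15, 10)


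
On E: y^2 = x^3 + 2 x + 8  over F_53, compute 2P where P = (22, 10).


Doubling: s = (3 x1^2 + a) / (2 y1)
s = (3*22^2 + 2) / (2*10) mod 53 = 25
x3 = s^2 - 2 x1 mod 53 = 25^2 - 2*22 = 51
y3 = s (x1 - x3) - y1 mod 53 = 25 * (22 - 51) - 10 = 7

2P = (51, 7)


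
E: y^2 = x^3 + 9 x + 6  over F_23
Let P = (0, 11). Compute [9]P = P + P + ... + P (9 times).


k = 9 = 1001_2 (binary, LSB first: 1001)
Double-and-add from P = (0, 11):
  bit 0 = 1: acc = O + (0, 11) = (0, 11)
  bit 1 = 0: acc unchanged = (0, 11)
  bit 2 = 0: acc unchanged = (0, 11)
  bit 3 = 1: acc = (0, 11) + (6, 0) = (21, 16)

9P = (21, 16)


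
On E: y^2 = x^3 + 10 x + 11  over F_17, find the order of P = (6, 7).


Compute successive multiples of P until we hit O:
  1P = (6, 7)
  2P = (7, 4)
  3P = (13, 14)
  4P = (16, 0)
  5P = (13, 3)
  6P = (7, 13)
  7P = (6, 10)
  8P = O

ord(P) = 8


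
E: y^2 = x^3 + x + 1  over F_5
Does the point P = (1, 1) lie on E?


Check whether y^2 = x^3 + 1 x + 1 (mod 5) for (x, y) = (1, 1).
LHS: y^2 = 1^2 mod 5 = 1
RHS: x^3 + 1 x + 1 = 1^3 + 1*1 + 1 mod 5 = 3
LHS != RHS

No, not on the curve


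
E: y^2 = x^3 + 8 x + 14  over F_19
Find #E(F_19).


For each x in F_19, count y with y^2 = x^3 + 8 x + 14 mod 19:
  x = 1: RHS = 4, y in [2, 17]  -> 2 point(s)
  x = 2: RHS = 0, y in [0]  -> 1 point(s)
  x = 8: RHS = 1, y in [1, 18]  -> 2 point(s)
  x = 9: RHS = 17, y in [6, 13]  -> 2 point(s)
  x = 10: RHS = 11, y in [7, 12]  -> 2 point(s)
  x = 13: RHS = 16, y in [4, 15]  -> 2 point(s)
  x = 14: RHS = 1, y in [1, 18]  -> 2 point(s)
  x = 16: RHS = 1, y in [1, 18]  -> 2 point(s)
  x = 17: RHS = 9, y in [3, 16]  -> 2 point(s)
  x = 18: RHS = 5, y in [9, 10]  -> 2 point(s)
Affine points: 19. Add the point at infinity: total = 20.

#E(F_19) = 20


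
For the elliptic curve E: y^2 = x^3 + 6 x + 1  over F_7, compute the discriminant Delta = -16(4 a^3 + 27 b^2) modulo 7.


4 a^3 + 27 b^2 = 4*6^3 + 27*1^2 = 864 + 27 = 891
Delta = -16 * (891) = -14256
Delta mod 7 = 3

Delta = 3 (mod 7)


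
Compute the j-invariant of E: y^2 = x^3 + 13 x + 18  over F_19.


Delta = -16(4 a^3 + 27 b^2) mod 19 = 16
-1728 * (4 a)^3 = -1728 * (4*13)^3 mod 19 = 8
j = 8 * 16^(-1) mod 19 = 10

j = 10 (mod 19)


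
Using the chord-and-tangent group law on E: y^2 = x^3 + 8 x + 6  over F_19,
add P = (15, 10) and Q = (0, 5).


P != Q, so use the chord formula.
s = (y2 - y1) / (x2 - x1) = (14) / (4) mod 19 = 13
x3 = s^2 - x1 - x2 mod 19 = 13^2 - 15 - 0 = 2
y3 = s (x1 - x3) - y1 mod 19 = 13 * (15 - 2) - 10 = 7

P + Q = (2, 7)


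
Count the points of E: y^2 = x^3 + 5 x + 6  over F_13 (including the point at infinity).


For each x in F_13, count y with y^2 = x^3 + 5 x + 6 mod 13:
  x = 1: RHS = 12, y in [5, 8]  -> 2 point(s)
  x = 3: RHS = 9, y in [3, 10]  -> 2 point(s)
  x = 4: RHS = 12, y in [5, 8]  -> 2 point(s)
  x = 5: RHS = 0, y in [0]  -> 1 point(s)
  x = 8: RHS = 12, y in [5, 8]  -> 2 point(s)
  x = 9: RHS = 0, y in [0]  -> 1 point(s)
  x = 10: RHS = 3, y in [4, 9]  -> 2 point(s)
  x = 11: RHS = 1, y in [1, 12]  -> 2 point(s)
  x = 12: RHS = 0, y in [0]  -> 1 point(s)
Affine points: 15. Add the point at infinity: total = 16.

#E(F_13) = 16


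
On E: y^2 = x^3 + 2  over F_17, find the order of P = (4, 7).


Compute successive multiples of P until we hit O:
  1P = (4, 7)
  2P = (10, 4)
  3P = (16, 16)
  4P = (5, 5)
  5P = (12, 9)
  6P = (0, 11)
  7P = (14, 3)
  8P = (8, 15)
  ... (continuing to 18P)
  18P = O

ord(P) = 18


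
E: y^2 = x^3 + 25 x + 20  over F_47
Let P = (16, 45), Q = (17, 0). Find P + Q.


P != Q, so use the chord formula.
s = (y2 - y1) / (x2 - x1) = (2) / (1) mod 47 = 2
x3 = s^2 - x1 - x2 mod 47 = 2^2 - 16 - 17 = 18
y3 = s (x1 - x3) - y1 mod 47 = 2 * (16 - 18) - 45 = 45

P + Q = (18, 45)


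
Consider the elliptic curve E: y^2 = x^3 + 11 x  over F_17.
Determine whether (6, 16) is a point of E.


Check whether y^2 = x^3 + 11 x + 0 (mod 17) for (x, y) = (6, 16).
LHS: y^2 = 16^2 mod 17 = 1
RHS: x^3 + 11 x + 0 = 6^3 + 11*6 + 0 mod 17 = 10
LHS != RHS

No, not on the curve


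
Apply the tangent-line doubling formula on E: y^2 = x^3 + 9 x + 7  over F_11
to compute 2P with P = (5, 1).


Doubling: s = (3 x1^2 + a) / (2 y1)
s = (3*5^2 + 9) / (2*1) mod 11 = 9
x3 = s^2 - 2 x1 mod 11 = 9^2 - 2*5 = 5
y3 = s (x1 - x3) - y1 mod 11 = 9 * (5 - 5) - 1 = 10

2P = (5, 10)


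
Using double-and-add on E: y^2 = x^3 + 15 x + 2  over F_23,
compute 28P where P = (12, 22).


k = 28 = 11100_2 (binary, LSB first: 00111)
Double-and-add from P = (12, 22):
  bit 0 = 0: acc unchanged = O
  bit 1 = 0: acc unchanged = O
  bit 2 = 1: acc = O + (14, 14) = (14, 14)
  bit 3 = 1: acc = (14, 14) + (19, 4) = (17, 15)
  bit 4 = 1: acc = (17, 15) + (10, 18) = (22, 20)

28P = (22, 20)


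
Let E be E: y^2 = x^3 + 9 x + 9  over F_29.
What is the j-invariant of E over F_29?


Delta = -16(4 a^3 + 27 b^2) mod 29 = 16
-1728 * (4 a)^3 = -1728 * (4*9)^3 mod 29 = 27
j = 27 * 16^(-1) mod 29 = 18

j = 18 (mod 29)


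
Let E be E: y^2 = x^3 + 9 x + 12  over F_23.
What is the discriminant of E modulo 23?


4 a^3 + 27 b^2 = 4*9^3 + 27*12^2 = 2916 + 3888 = 6804
Delta = -16 * (6804) = -108864
Delta mod 23 = 18

Delta = 18 (mod 23)


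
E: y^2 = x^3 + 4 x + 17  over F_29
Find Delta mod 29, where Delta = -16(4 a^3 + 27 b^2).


4 a^3 + 27 b^2 = 4*4^3 + 27*17^2 = 256 + 7803 = 8059
Delta = -16 * (8059) = -128944
Delta mod 29 = 19

Delta = 19 (mod 29)


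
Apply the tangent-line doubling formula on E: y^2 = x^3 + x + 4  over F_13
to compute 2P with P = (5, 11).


Doubling: s = (3 x1^2 + a) / (2 y1)
s = (3*5^2 + 1) / (2*11) mod 13 = 7
x3 = s^2 - 2 x1 mod 13 = 7^2 - 2*5 = 0
y3 = s (x1 - x3) - y1 mod 13 = 7 * (5 - 0) - 11 = 11

2P = (0, 11)


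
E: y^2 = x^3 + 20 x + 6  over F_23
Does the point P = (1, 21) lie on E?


Check whether y^2 = x^3 + 20 x + 6 (mod 23) for (x, y) = (1, 21).
LHS: y^2 = 21^2 mod 23 = 4
RHS: x^3 + 20 x + 6 = 1^3 + 20*1 + 6 mod 23 = 4
LHS = RHS

Yes, on the curve


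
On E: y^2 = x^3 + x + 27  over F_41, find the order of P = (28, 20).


Compute successive multiples of P until we hit O:
  1P = (28, 20)
  2P = (36, 26)
  3P = (16, 30)
  4P = (33, 32)
  5P = (12, 2)
  6P = (17, 18)
  7P = (35, 16)
  8P = (21, 17)
  ... (continuing to 22P)
  22P = O

ord(P) = 22


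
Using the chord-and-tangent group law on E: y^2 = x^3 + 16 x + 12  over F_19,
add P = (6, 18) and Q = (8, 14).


P != Q, so use the chord formula.
s = (y2 - y1) / (x2 - x1) = (15) / (2) mod 19 = 17
x3 = s^2 - x1 - x2 mod 19 = 17^2 - 6 - 8 = 9
y3 = s (x1 - x3) - y1 mod 19 = 17 * (6 - 9) - 18 = 7

P + Q = (9, 7)


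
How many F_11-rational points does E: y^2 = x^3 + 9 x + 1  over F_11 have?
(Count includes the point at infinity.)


For each x in F_11, count y with y^2 = x^3 + 9 x + 1 mod 11:
  x = 0: RHS = 1, y in [1, 10]  -> 2 point(s)
  x = 1: RHS = 0, y in [0]  -> 1 point(s)
  x = 2: RHS = 5, y in [4, 7]  -> 2 point(s)
  x = 3: RHS = 0, y in [0]  -> 1 point(s)
  x = 7: RHS = 0, y in [0]  -> 1 point(s)
Affine points: 7. Add the point at infinity: total = 8.

#E(F_11) = 8


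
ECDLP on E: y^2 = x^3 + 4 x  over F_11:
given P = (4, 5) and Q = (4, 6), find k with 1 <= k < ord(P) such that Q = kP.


Enumerate multiples of P until we hit Q = (4, 6):
  1P = (4, 5)
  2P = (1, 4)
  3P = (0, 0)
  4P = (1, 7)
  5P = (4, 6)
Match found at i = 5.

k = 5


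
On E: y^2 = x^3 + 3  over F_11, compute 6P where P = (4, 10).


k = 6 = 110_2 (binary, LSB first: 011)
Double-and-add from P = (4, 10):
  bit 0 = 0: acc unchanged = O
  bit 1 = 1: acc = O + (7, 7) = (7, 7)
  bit 2 = 1: acc = (7, 7) + (0, 6) = (2, 0)

6P = (2, 0)


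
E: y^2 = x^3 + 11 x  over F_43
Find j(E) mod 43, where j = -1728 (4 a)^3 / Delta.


Delta = -16(4 a^3 + 27 b^2) mod 43 = 42
-1728 * (4 a)^3 = -1728 * (4*11)^3 mod 43 = 35
j = 35 * 42^(-1) mod 43 = 8

j = 8 (mod 43)


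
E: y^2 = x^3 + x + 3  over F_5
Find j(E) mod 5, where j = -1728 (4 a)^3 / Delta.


Delta = -16(4 a^3 + 27 b^2) mod 5 = 3
-1728 * (4 a)^3 = -1728 * (4*1)^3 mod 5 = 3
j = 3 * 3^(-1) mod 5 = 1

j = 1 (mod 5)


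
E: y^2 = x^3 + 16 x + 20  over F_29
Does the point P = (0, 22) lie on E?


Check whether y^2 = x^3 + 16 x + 20 (mod 29) for (x, y) = (0, 22).
LHS: y^2 = 22^2 mod 29 = 20
RHS: x^3 + 16 x + 20 = 0^3 + 16*0 + 20 mod 29 = 20
LHS = RHS

Yes, on the curve


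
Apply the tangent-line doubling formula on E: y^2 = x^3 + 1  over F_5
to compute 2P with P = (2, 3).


Doubling: s = (3 x1^2 + a) / (2 y1)
s = (3*2^2 + 0) / (2*3) mod 5 = 2
x3 = s^2 - 2 x1 mod 5 = 2^2 - 2*2 = 0
y3 = s (x1 - x3) - y1 mod 5 = 2 * (2 - 0) - 3 = 1

2P = (0, 1)


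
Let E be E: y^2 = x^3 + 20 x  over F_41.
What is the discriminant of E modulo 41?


4 a^3 + 27 b^2 = 4*20^3 + 27*0^2 = 32000 + 0 = 32000
Delta = -16 * (32000) = -512000
Delta mod 41 = 8

Delta = 8 (mod 41)


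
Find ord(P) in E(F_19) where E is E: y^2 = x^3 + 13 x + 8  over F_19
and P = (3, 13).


Compute successive multiples of P until we hit O:
  1P = (3, 13)
  2P = (3, 6)
  3P = O

ord(P) = 3


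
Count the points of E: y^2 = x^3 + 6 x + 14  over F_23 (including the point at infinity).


For each x in F_23, count y with y^2 = x^3 + 6 x + 14 mod 23:
  x = 3: RHS = 13, y in [6, 17]  -> 2 point(s)
  x = 5: RHS = 8, y in [10, 13]  -> 2 point(s)
  x = 6: RHS = 13, y in [6, 17]  -> 2 point(s)
  x = 7: RHS = 8, y in [10, 13]  -> 2 point(s)
  x = 10: RHS = 16, y in [4, 19]  -> 2 point(s)
  x = 11: RHS = 8, y in [10, 13]  -> 2 point(s)
  x = 13: RHS = 12, y in [9, 14]  -> 2 point(s)
  x = 14: RHS = 13, y in [6, 17]  -> 2 point(s)
  x = 15: RHS = 6, y in [11, 12]  -> 2 point(s)
  x = 19: RHS = 18, y in [8, 15]  -> 2 point(s)
Affine points: 20. Add the point at infinity: total = 21.

#E(F_23) = 21


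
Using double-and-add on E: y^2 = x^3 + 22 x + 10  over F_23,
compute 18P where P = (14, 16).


k = 18 = 10010_2 (binary, LSB first: 01001)
Double-and-add from P = (14, 16):
  bit 0 = 0: acc unchanged = O
  bit 1 = 1: acc = O + (7, 1) = (7, 1)
  bit 2 = 0: acc unchanged = (7, 1)
  bit 3 = 0: acc unchanged = (7, 1)
  bit 4 = 1: acc = (7, 1) + (21, 2) = (20, 3)

18P = (20, 3)


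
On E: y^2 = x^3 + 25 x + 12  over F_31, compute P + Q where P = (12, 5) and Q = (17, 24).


P != Q, so use the chord formula.
s = (y2 - y1) / (x2 - x1) = (19) / (5) mod 31 = 10
x3 = s^2 - x1 - x2 mod 31 = 10^2 - 12 - 17 = 9
y3 = s (x1 - x3) - y1 mod 31 = 10 * (12 - 9) - 5 = 25

P + Q = (9, 25)


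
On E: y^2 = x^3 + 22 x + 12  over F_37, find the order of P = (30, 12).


Compute successive multiples of P until we hit O:
  1P = (30, 12)
  2P = (35, 16)
  3P = (20, 33)
  4P = (31, 16)
  5P = (29, 29)
  6P = (8, 21)
  7P = (26, 20)
  8P = (22, 9)
  ... (continuing to 23P)
  23P = O

ord(P) = 23


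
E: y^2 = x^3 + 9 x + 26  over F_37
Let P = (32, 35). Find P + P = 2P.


Doubling: s = (3 x1^2 + a) / (2 y1)
s = (3*32^2 + 9) / (2*35) mod 37 = 16
x3 = s^2 - 2 x1 mod 37 = 16^2 - 2*32 = 7
y3 = s (x1 - x3) - y1 mod 37 = 16 * (32 - 7) - 35 = 32

2P = (7, 32)


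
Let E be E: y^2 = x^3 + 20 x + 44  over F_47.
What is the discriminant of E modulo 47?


4 a^3 + 27 b^2 = 4*20^3 + 27*44^2 = 32000 + 52272 = 84272
Delta = -16 * (84272) = -1348352
Delta mod 47 = 31

Delta = 31 (mod 47)


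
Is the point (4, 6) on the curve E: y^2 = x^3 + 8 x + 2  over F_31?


Check whether y^2 = x^3 + 8 x + 2 (mod 31) for (x, y) = (4, 6).
LHS: y^2 = 6^2 mod 31 = 5
RHS: x^3 + 8 x + 2 = 4^3 + 8*4 + 2 mod 31 = 5
LHS = RHS

Yes, on the curve


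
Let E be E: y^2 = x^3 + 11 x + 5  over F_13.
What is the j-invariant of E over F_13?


Delta = -16(4 a^3 + 27 b^2) mod 13 = 8
-1728 * (4 a)^3 = -1728 * (4*11)^3 mod 13 = 8
j = 8 * 8^(-1) mod 13 = 1

j = 1 (mod 13)


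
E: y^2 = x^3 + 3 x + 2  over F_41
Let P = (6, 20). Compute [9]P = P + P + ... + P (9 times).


k = 9 = 1001_2 (binary, LSB first: 1001)
Double-and-add from P = (6, 20):
  bit 0 = 1: acc = O + (6, 20) = (6, 20)
  bit 1 = 0: acc unchanged = (6, 20)
  bit 2 = 0: acc unchanged = (6, 20)
  bit 3 = 1: acc = (6, 20) + (16, 28) = (18, 36)

9P = (18, 36)


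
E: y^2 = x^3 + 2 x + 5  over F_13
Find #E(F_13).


For each x in F_13, count y with y^2 = x^3 + 2 x + 5 mod 13:
  x = 2: RHS = 4, y in [2, 11]  -> 2 point(s)
  x = 3: RHS = 12, y in [5, 8]  -> 2 point(s)
  x = 4: RHS = 12, y in [5, 8]  -> 2 point(s)
  x = 5: RHS = 10, y in [6, 7]  -> 2 point(s)
  x = 6: RHS = 12, y in [5, 8]  -> 2 point(s)
  x = 8: RHS = 0, y in [0]  -> 1 point(s)
Affine points: 11. Add the point at infinity: total = 12.

#E(F_13) = 12


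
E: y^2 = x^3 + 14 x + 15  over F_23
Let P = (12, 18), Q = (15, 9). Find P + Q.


P != Q, so use the chord formula.
s = (y2 - y1) / (x2 - x1) = (14) / (3) mod 23 = 20
x3 = s^2 - x1 - x2 mod 23 = 20^2 - 12 - 15 = 5
y3 = s (x1 - x3) - y1 mod 23 = 20 * (12 - 5) - 18 = 7

P + Q = (5, 7)


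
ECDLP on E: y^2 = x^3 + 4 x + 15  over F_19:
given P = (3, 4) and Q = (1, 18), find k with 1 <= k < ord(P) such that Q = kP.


Enumerate multiples of P until we hit Q = (1, 18):
  1P = (3, 4)
  2P = (1, 18)
Match found at i = 2.

k = 2


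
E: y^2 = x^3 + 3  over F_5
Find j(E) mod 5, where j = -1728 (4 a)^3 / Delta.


Delta = -16(4 a^3 + 27 b^2) mod 5 = 2
-1728 * (4 a)^3 = -1728 * (4*0)^3 mod 5 = 0
j = 0 * 2^(-1) mod 5 = 0

j = 0 (mod 5)


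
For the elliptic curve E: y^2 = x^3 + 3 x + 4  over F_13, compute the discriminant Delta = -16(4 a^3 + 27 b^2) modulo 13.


4 a^3 + 27 b^2 = 4*3^3 + 27*4^2 = 108 + 432 = 540
Delta = -16 * (540) = -8640
Delta mod 13 = 5

Delta = 5 (mod 13)


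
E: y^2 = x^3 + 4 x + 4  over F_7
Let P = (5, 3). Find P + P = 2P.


Doubling: s = (3 x1^2 + a) / (2 y1)
s = (3*5^2 + 4) / (2*3) mod 7 = 5
x3 = s^2 - 2 x1 mod 7 = 5^2 - 2*5 = 1
y3 = s (x1 - x3) - y1 mod 7 = 5 * (5 - 1) - 3 = 3

2P = (1, 3)


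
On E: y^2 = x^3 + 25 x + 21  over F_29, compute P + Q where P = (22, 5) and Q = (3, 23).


P != Q, so use the chord formula.
s = (y2 - y1) / (x2 - x1) = (18) / (10) mod 29 = 25
x3 = s^2 - x1 - x2 mod 29 = 25^2 - 22 - 3 = 20
y3 = s (x1 - x3) - y1 mod 29 = 25 * (22 - 20) - 5 = 16

P + Q = (20, 16)


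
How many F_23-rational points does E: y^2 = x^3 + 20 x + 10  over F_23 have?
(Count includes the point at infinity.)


For each x in F_23, count y with y^2 = x^3 + 20 x + 10 mod 23:
  x = 1: RHS = 8, y in [10, 13]  -> 2 point(s)
  x = 2: RHS = 12, y in [9, 14]  -> 2 point(s)
  x = 4: RHS = 16, y in [4, 19]  -> 2 point(s)
  x = 6: RHS = 1, y in [1, 22]  -> 2 point(s)
  x = 12: RHS = 0, y in [0]  -> 1 point(s)
  x = 13: RHS = 6, y in [11, 12]  -> 2 point(s)
  x = 19: RHS = 4, y in [2, 21]  -> 2 point(s)
  x = 21: RHS = 8, y in [10, 13]  -> 2 point(s)
  x = 22: RHS = 12, y in [9, 14]  -> 2 point(s)
Affine points: 17. Add the point at infinity: total = 18.

#E(F_23) = 18


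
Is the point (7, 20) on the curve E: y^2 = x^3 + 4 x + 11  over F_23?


Check whether y^2 = x^3 + 4 x + 11 (mod 23) for (x, y) = (7, 20).
LHS: y^2 = 20^2 mod 23 = 9
RHS: x^3 + 4 x + 11 = 7^3 + 4*7 + 11 mod 23 = 14
LHS != RHS

No, not on the curve


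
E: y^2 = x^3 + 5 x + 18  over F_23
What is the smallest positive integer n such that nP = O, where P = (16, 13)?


Compute successive multiples of P until we hit O:
  1P = (16, 13)
  2P = (0, 8)
  3P = (0, 15)
  4P = (16, 10)
  5P = O

ord(P) = 5


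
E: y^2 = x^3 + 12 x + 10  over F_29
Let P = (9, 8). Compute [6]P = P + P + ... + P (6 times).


k = 6 = 110_2 (binary, LSB first: 011)
Double-and-add from P = (9, 8):
  bit 0 = 0: acc unchanged = O
  bit 1 = 1: acc = O + (27, 6) = (27, 6)
  bit 2 = 1: acc = (27, 6) + (8, 3) = (17, 20)

6P = (17, 20)


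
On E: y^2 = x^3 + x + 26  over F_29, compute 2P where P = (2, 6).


Doubling: s = (3 x1^2 + a) / (2 y1)
s = (3*2^2 + 1) / (2*6) mod 29 = 18
x3 = s^2 - 2 x1 mod 29 = 18^2 - 2*2 = 1
y3 = s (x1 - x3) - y1 mod 29 = 18 * (2 - 1) - 6 = 12

2P = (1, 12)


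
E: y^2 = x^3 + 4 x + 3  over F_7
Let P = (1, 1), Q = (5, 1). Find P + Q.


P != Q, so use the chord formula.
s = (y2 - y1) / (x2 - x1) = (0) / (4) mod 7 = 0
x3 = s^2 - x1 - x2 mod 7 = 0^2 - 1 - 5 = 1
y3 = s (x1 - x3) - y1 mod 7 = 0 * (1 - 1) - 1 = 6

P + Q = (1, 6)


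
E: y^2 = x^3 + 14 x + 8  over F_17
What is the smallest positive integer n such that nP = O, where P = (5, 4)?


Compute successive multiples of P until we hit O:
  1P = (5, 4)
  2P = (3, 14)
  3P = (0, 5)
  4P = (10, 14)
  5P = (6, 11)
  6P = (4, 3)
  7P = (9, 9)
  8P = (12, 0)
  ... (continuing to 16P)
  16P = O

ord(P) = 16


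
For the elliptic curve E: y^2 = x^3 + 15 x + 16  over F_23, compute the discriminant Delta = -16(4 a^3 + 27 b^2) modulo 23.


4 a^3 + 27 b^2 = 4*15^3 + 27*16^2 = 13500 + 6912 = 20412
Delta = -16 * (20412) = -326592
Delta mod 23 = 8

Delta = 8 (mod 23)


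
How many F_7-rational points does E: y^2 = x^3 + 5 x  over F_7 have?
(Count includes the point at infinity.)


For each x in F_7, count y with y^2 = x^3 + 5 x + 0 mod 7:
  x = 0: RHS = 0, y in [0]  -> 1 point(s)
  x = 2: RHS = 4, y in [2, 5]  -> 2 point(s)
  x = 3: RHS = 0, y in [0]  -> 1 point(s)
  x = 4: RHS = 0, y in [0]  -> 1 point(s)
  x = 6: RHS = 1, y in [1, 6]  -> 2 point(s)
Affine points: 7. Add the point at infinity: total = 8.

#E(F_7) = 8


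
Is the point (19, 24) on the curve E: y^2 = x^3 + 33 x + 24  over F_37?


Check whether y^2 = x^3 + 33 x + 24 (mod 37) for (x, y) = (19, 24).
LHS: y^2 = 24^2 mod 37 = 21
RHS: x^3 + 33 x + 24 = 19^3 + 33*19 + 24 mod 37 = 36
LHS != RHS

No, not on the curve


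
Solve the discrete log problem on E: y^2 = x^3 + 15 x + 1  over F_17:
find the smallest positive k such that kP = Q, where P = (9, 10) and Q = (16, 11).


Enumerate multiples of P until we hit Q = (16, 11):
  1P = (9, 10)
  2P = (0, 16)
  3P = (16, 6)
  4P = (1, 0)
  5P = (16, 11)
Match found at i = 5.

k = 5


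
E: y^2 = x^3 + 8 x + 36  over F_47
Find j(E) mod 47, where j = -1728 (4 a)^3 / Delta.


Delta = -16(4 a^3 + 27 b^2) mod 47 = 30
-1728 * (4 a)^3 = -1728 * (4*8)^3 mod 47 = 5
j = 5 * 30^(-1) mod 47 = 8

j = 8 (mod 47)


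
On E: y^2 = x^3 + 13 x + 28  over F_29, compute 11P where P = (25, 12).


k = 11 = 1011_2 (binary, LSB first: 1101)
Double-and-add from P = (25, 12):
  bit 0 = 1: acc = O + (25, 12) = (25, 12)
  bit 1 = 1: acc = (25, 12) + (13, 4) = (14, 5)
  bit 2 = 0: acc unchanged = (14, 5)
  bit 3 = 1: acc = (14, 5) + (18, 27) = (20, 20)

11P = (20, 20)


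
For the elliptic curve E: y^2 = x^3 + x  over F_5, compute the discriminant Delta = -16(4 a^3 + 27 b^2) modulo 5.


4 a^3 + 27 b^2 = 4*1^3 + 27*0^2 = 4 + 0 = 4
Delta = -16 * (4) = -64
Delta mod 5 = 1

Delta = 1 (mod 5)


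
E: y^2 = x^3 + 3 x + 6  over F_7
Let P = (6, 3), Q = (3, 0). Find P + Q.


P != Q, so use the chord formula.
s = (y2 - y1) / (x2 - x1) = (4) / (4) mod 7 = 1
x3 = s^2 - x1 - x2 mod 7 = 1^2 - 6 - 3 = 6
y3 = s (x1 - x3) - y1 mod 7 = 1 * (6 - 6) - 3 = 4

P + Q = (6, 4)


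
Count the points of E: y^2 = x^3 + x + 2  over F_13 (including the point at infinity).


For each x in F_13, count y with y^2 = x^3 + 1 x + 2 mod 13:
  x = 1: RHS = 4, y in [2, 11]  -> 2 point(s)
  x = 2: RHS = 12, y in [5, 8]  -> 2 point(s)
  x = 6: RHS = 3, y in [4, 9]  -> 2 point(s)
  x = 7: RHS = 1, y in [1, 12]  -> 2 point(s)
  x = 9: RHS = 12, y in [5, 8]  -> 2 point(s)
  x = 12: RHS = 0, y in [0]  -> 1 point(s)
Affine points: 11. Add the point at infinity: total = 12.

#E(F_13) = 12


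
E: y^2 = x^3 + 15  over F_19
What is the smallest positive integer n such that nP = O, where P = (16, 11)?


Compute successive multiples of P until we hit O:
  1P = (16, 11)
  2P = (11, 15)
  3P = (1, 15)
  4P = (3, 2)
  5P = (7, 4)
  6P = (2, 2)
  7P = (5, 11)
  8P = (17, 8)
  ... (continuing to 19P)
  19P = O

ord(P) = 19


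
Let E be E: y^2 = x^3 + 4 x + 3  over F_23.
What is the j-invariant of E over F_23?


Delta = -16(4 a^3 + 27 b^2) mod 23 = 20
-1728 * (4 a)^3 = -1728 * (4*4)^3 mod 23 = 17
j = 17 * 20^(-1) mod 23 = 2

j = 2 (mod 23)


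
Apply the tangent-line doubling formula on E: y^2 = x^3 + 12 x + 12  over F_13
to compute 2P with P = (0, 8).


Doubling: s = (3 x1^2 + a) / (2 y1)
s = (3*0^2 + 12) / (2*8) mod 13 = 4
x3 = s^2 - 2 x1 mod 13 = 4^2 - 2*0 = 3
y3 = s (x1 - x3) - y1 mod 13 = 4 * (0 - 3) - 8 = 6

2P = (3, 6)


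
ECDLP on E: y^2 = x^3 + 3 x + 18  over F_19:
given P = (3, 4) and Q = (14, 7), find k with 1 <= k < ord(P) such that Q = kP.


Enumerate multiples of P until we hit Q = (14, 7):
  1P = (3, 4)
  2P = (14, 7)
Match found at i = 2.

k = 2


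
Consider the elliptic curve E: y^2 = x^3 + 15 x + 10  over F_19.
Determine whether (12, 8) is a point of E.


Check whether y^2 = x^3 + 15 x + 10 (mod 19) for (x, y) = (12, 8).
LHS: y^2 = 8^2 mod 19 = 7
RHS: x^3 + 15 x + 10 = 12^3 + 15*12 + 10 mod 19 = 18
LHS != RHS

No, not on the curve


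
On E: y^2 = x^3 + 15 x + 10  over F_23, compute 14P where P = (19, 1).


k = 14 = 1110_2 (binary, LSB first: 0111)
Double-and-add from P = (19, 1):
  bit 0 = 0: acc unchanged = O
  bit 1 = 1: acc = O + (17, 16) = (17, 16)
  bit 2 = 1: acc = (17, 16) + (2, 5) = (12, 3)
  bit 3 = 1: acc = (12, 3) + (21, 15) = (2, 18)

14P = (2, 18)


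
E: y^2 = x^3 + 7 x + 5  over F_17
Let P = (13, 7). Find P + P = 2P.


Doubling: s = (3 x1^2 + a) / (2 y1)
s = (3*13^2 + 7) / (2*7) mod 17 = 10
x3 = s^2 - 2 x1 mod 17 = 10^2 - 2*13 = 6
y3 = s (x1 - x3) - y1 mod 17 = 10 * (13 - 6) - 7 = 12

2P = (6, 12)


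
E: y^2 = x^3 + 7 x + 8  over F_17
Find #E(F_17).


For each x in F_17, count y with y^2 = x^3 + 7 x + 8 mod 17:
  x = 0: RHS = 8, y in [5, 12]  -> 2 point(s)
  x = 1: RHS = 16, y in [4, 13]  -> 2 point(s)
  x = 2: RHS = 13, y in [8, 9]  -> 2 point(s)
  x = 4: RHS = 15, y in [7, 10]  -> 2 point(s)
  x = 5: RHS = 15, y in [7, 10]  -> 2 point(s)
  x = 7: RHS = 9, y in [3, 14]  -> 2 point(s)
  x = 8: RHS = 15, y in [7, 10]  -> 2 point(s)
  x = 9: RHS = 1, y in [1, 16]  -> 2 point(s)
  x = 12: RHS = 1, y in [1, 16]  -> 2 point(s)
  x = 13: RHS = 1, y in [1, 16]  -> 2 point(s)
  x = 16: RHS = 0, y in [0]  -> 1 point(s)
Affine points: 21. Add the point at infinity: total = 22.

#E(F_17) = 22


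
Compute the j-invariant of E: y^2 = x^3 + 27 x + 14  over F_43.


Delta = -16(4 a^3 + 27 b^2) mod 43 = 11
-1728 * (4 a)^3 = -1728 * (4*27)^3 mod 43 = 42
j = 42 * 11^(-1) mod 43 = 39

j = 39 (mod 43)


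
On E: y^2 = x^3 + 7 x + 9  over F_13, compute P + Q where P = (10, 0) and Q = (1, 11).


P != Q, so use the chord formula.
s = (y2 - y1) / (x2 - x1) = (11) / (4) mod 13 = 6
x3 = s^2 - x1 - x2 mod 13 = 6^2 - 10 - 1 = 12
y3 = s (x1 - x3) - y1 mod 13 = 6 * (10 - 12) - 0 = 1

P + Q = (12, 1)


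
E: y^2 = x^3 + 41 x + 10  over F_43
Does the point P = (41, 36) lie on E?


Check whether y^2 = x^3 + 41 x + 10 (mod 43) for (x, y) = (41, 36).
LHS: y^2 = 36^2 mod 43 = 6
RHS: x^3 + 41 x + 10 = 41^3 + 41*41 + 10 mod 43 = 6
LHS = RHS

Yes, on the curve


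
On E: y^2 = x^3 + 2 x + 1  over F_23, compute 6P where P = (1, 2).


k = 6 = 110_2 (binary, LSB first: 011)
Double-and-add from P = (1, 2):
  bit 0 = 0: acc unchanged = O
  bit 1 = 1: acc = O + (1, 21) = (1, 21)
  bit 2 = 1: acc = (1, 21) + (1, 2) = O

6P = O


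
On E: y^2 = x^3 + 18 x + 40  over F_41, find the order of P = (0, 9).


Compute successive multiples of P until we hit O:
  1P = (0, 9)
  2P = (1, 31)
  3P = (32, 25)
  4P = (40, 12)
  5P = (10, 21)
  6P = (39, 18)
  7P = (12, 4)
  8P = (38, 0)
  ... (continuing to 16P)
  16P = O

ord(P) = 16


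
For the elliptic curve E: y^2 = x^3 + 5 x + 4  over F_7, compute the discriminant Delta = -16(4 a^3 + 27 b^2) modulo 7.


4 a^3 + 27 b^2 = 4*5^3 + 27*4^2 = 500 + 432 = 932
Delta = -16 * (932) = -14912
Delta mod 7 = 5

Delta = 5 (mod 7)


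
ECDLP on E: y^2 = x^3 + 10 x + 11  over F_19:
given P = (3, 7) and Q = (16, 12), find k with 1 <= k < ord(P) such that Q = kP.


Enumerate multiples of P until we hit Q = (16, 12):
  1P = (3, 7)
  2P = (10, 3)
  3P = (4, 18)
  4P = (0, 7)
  5P = (16, 12)
Match found at i = 5.

k = 5


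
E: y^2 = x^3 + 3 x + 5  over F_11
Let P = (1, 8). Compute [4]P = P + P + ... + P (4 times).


k = 4 = 100_2 (binary, LSB first: 001)
Double-and-add from P = (1, 8):
  bit 0 = 0: acc unchanged = O
  bit 1 = 0: acc unchanged = O
  bit 2 = 1: acc = O + (0, 7) = (0, 7)

4P = (0, 7)


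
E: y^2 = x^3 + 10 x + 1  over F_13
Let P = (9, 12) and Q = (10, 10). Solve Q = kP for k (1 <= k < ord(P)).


Enumerate multiples of P until we hit Q = (10, 10):
  1P = (9, 12)
  2P = (4, 12)
  3P = (0, 1)
  4P = (1, 5)
  5P = (6, 2)
  6P = (12, 4)
  7P = (2, 4)
  8P = (11, 8)
  9P = (10, 3)
  10P = (10, 10)
Match found at i = 10.

k = 10


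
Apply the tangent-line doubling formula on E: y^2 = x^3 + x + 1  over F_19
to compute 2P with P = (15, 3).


Doubling: s = (3 x1^2 + a) / (2 y1)
s = (3*15^2 + 1) / (2*3) mod 19 = 5
x3 = s^2 - 2 x1 mod 19 = 5^2 - 2*15 = 14
y3 = s (x1 - x3) - y1 mod 19 = 5 * (15 - 14) - 3 = 2

2P = (14, 2)


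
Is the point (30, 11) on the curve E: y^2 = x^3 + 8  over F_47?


Check whether y^2 = x^3 + 0 x + 8 (mod 47) for (x, y) = (30, 11).
LHS: y^2 = 11^2 mod 47 = 27
RHS: x^3 + 0 x + 8 = 30^3 + 0*30 + 8 mod 47 = 30
LHS != RHS

No, not on the curve


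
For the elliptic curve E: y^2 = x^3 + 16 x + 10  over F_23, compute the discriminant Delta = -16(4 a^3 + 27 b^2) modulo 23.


4 a^3 + 27 b^2 = 4*16^3 + 27*10^2 = 16384 + 2700 = 19084
Delta = -16 * (19084) = -305344
Delta mod 23 = 4

Delta = 4 (mod 23)


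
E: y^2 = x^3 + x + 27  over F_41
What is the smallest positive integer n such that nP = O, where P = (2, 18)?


Compute successive multiples of P until we hit O:
  1P = (2, 18)
  2P = (29, 3)
  3P = (26, 9)
  4P = (33, 9)
  5P = (31, 1)
  6P = (12, 2)
  7P = (23, 32)
  8P = (21, 24)
  ... (continuing to 44P)
  44P = O

ord(P) = 44


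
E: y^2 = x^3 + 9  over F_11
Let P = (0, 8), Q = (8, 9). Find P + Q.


P != Q, so use the chord formula.
s = (y2 - y1) / (x2 - x1) = (1) / (8) mod 11 = 7
x3 = s^2 - x1 - x2 mod 11 = 7^2 - 0 - 8 = 8
y3 = s (x1 - x3) - y1 mod 11 = 7 * (0 - 8) - 8 = 2

P + Q = (8, 2)


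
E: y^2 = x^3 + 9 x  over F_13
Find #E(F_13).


For each x in F_13, count y with y^2 = x^3 + 9 x + 0 mod 13:
  x = 0: RHS = 0, y in [0]  -> 1 point(s)
  x = 1: RHS = 10, y in [6, 7]  -> 2 point(s)
  x = 2: RHS = 0, y in [0]  -> 1 point(s)
  x = 4: RHS = 9, y in [3, 10]  -> 2 point(s)
  x = 5: RHS = 1, y in [1, 12]  -> 2 point(s)
  x = 6: RHS = 10, y in [6, 7]  -> 2 point(s)
  x = 7: RHS = 3, y in [4, 9]  -> 2 point(s)
  x = 8: RHS = 12, y in [5, 8]  -> 2 point(s)
  x = 9: RHS = 4, y in [2, 11]  -> 2 point(s)
  x = 11: RHS = 0, y in [0]  -> 1 point(s)
  x = 12: RHS = 3, y in [4, 9]  -> 2 point(s)
Affine points: 19. Add the point at infinity: total = 20.

#E(F_13) = 20


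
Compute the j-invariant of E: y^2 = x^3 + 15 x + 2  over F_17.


Delta = -16(4 a^3 + 27 b^2) mod 17 = 8
-1728 * (4 a)^3 = -1728 * (4*15)^3 mod 17 = 5
j = 5 * 8^(-1) mod 17 = 7

j = 7 (mod 17)


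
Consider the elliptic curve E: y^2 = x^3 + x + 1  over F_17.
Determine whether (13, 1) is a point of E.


Check whether y^2 = x^3 + 1 x + 1 (mod 17) for (x, y) = (13, 1).
LHS: y^2 = 1^2 mod 17 = 1
RHS: x^3 + 1 x + 1 = 13^3 + 1*13 + 1 mod 17 = 1
LHS = RHS

Yes, on the curve


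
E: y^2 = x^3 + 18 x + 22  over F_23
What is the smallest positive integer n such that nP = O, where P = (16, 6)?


Compute successive multiples of P until we hit O:
  1P = (16, 6)
  2P = (9, 4)
  3P = (7, 13)
  4P = (6, 22)
  5P = (10, 12)
  6P = (21, 22)
  7P = (22, 7)
  8P = (1, 8)
  ... (continuing to 19P)
  19P = O

ord(P) = 19


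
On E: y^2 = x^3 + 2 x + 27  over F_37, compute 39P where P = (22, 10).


k = 39 = 100111_2 (binary, LSB first: 111001)
Double-and-add from P = (22, 10):
  bit 0 = 1: acc = O + (22, 10) = (22, 10)
  bit 1 = 1: acc = (22, 10) + (18, 7) = (23, 17)
  bit 2 = 1: acc = (23, 17) + (4, 5) = (31, 13)
  bit 3 = 0: acc unchanged = (31, 13)
  bit 4 = 0: acc unchanged = (31, 13)
  bit 5 = 1: acc = (31, 13) + (17, 33) = (22, 27)

39P = (22, 27)


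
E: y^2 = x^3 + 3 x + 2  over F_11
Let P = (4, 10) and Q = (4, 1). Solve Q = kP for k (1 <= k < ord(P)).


Enumerate multiples of P until we hit Q = (4, 1):
  1P = (4, 10)
  2P = (7, 6)
  3P = (3, 7)
  4P = (2, 7)
  5P = (10, 3)
  6P = (6, 7)
  7P = (6, 4)
  8P = (10, 8)
  9P = (2, 4)
  10P = (3, 4)
  11P = (7, 5)
  12P = (4, 1)
Match found at i = 12.

k = 12


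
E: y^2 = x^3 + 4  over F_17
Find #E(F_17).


For each x in F_17, count y with y^2 = x^3 + 0 x + 4 mod 17:
  x = 0: RHS = 4, y in [2, 15]  -> 2 point(s)
  x = 4: RHS = 0, y in [0]  -> 1 point(s)
  x = 6: RHS = 16, y in [4, 13]  -> 2 point(s)
  x = 9: RHS = 2, y in [6, 11]  -> 2 point(s)
  x = 10: RHS = 1, y in [1, 16]  -> 2 point(s)
  x = 11: RHS = 9, y in [3, 14]  -> 2 point(s)
  x = 12: RHS = 15, y in [7, 10]  -> 2 point(s)
  x = 13: RHS = 8, y in [5, 12]  -> 2 point(s)
  x = 15: RHS = 13, y in [8, 9]  -> 2 point(s)
Affine points: 17. Add the point at infinity: total = 18.

#E(F_17) = 18


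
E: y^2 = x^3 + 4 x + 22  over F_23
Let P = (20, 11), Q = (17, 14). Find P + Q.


P != Q, so use the chord formula.
s = (y2 - y1) / (x2 - x1) = (3) / (20) mod 23 = 22
x3 = s^2 - x1 - x2 mod 23 = 22^2 - 20 - 17 = 10
y3 = s (x1 - x3) - y1 mod 23 = 22 * (20 - 10) - 11 = 2

P + Q = (10, 2)


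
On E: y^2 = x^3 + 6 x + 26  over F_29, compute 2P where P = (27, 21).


Doubling: s = (3 x1^2 + a) / (2 y1)
s = (3*27^2 + 6) / (2*21) mod 29 = 17
x3 = s^2 - 2 x1 mod 29 = 17^2 - 2*27 = 3
y3 = s (x1 - x3) - y1 mod 29 = 17 * (27 - 3) - 21 = 10

2P = (3, 10)


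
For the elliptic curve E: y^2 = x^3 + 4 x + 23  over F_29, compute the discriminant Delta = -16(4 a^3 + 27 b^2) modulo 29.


4 a^3 + 27 b^2 = 4*4^3 + 27*23^2 = 256 + 14283 = 14539
Delta = -16 * (14539) = -232624
Delta mod 29 = 14

Delta = 14 (mod 29)


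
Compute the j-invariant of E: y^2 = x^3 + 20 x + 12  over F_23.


Delta = -16(4 a^3 + 27 b^2) mod 23 = 10
-1728 * (4 a)^3 = -1728 * (4*20)^3 mod 23 = 9
j = 9 * 10^(-1) mod 23 = 17

j = 17 (mod 23)


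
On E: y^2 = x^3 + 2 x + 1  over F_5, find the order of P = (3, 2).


Compute successive multiples of P until we hit O:
  1P = (3, 2)
  2P = (0, 1)
  3P = (1, 2)
  4P = (1, 3)
  5P = (0, 4)
  6P = (3, 3)
  7P = O

ord(P) = 7


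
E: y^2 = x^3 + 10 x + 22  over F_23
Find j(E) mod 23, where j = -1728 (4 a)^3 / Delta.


Delta = -16(4 a^3 + 27 b^2) mod 23 = 14
-1728 * (4 a)^3 = -1728 * (4*10)^3 mod 23 = 4
j = 4 * 14^(-1) mod 23 = 20

j = 20 (mod 23)


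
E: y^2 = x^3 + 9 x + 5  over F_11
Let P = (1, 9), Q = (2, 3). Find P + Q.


P != Q, so use the chord formula.
s = (y2 - y1) / (x2 - x1) = (5) / (1) mod 11 = 5
x3 = s^2 - x1 - x2 mod 11 = 5^2 - 1 - 2 = 0
y3 = s (x1 - x3) - y1 mod 11 = 5 * (1 - 0) - 9 = 7

P + Q = (0, 7)


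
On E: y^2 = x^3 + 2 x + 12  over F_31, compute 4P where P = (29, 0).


k = 4 = 100_2 (binary, LSB first: 001)
Double-and-add from P = (29, 0):
  bit 0 = 0: acc unchanged = O
  bit 1 = 0: acc unchanged = O
  bit 2 = 1: acc = O + O = O

4P = O


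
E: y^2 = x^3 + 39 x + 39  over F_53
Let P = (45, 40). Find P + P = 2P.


Doubling: s = (3 x1^2 + a) / (2 y1)
s = (3*45^2 + 39) / (2*40) mod 53 = 38
x3 = s^2 - 2 x1 mod 53 = 38^2 - 2*45 = 29
y3 = s (x1 - x3) - y1 mod 53 = 38 * (45 - 29) - 40 = 38

2P = (29, 38)


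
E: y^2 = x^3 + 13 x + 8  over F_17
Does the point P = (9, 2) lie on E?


Check whether y^2 = x^3 + 13 x + 8 (mod 17) for (x, y) = (9, 2).
LHS: y^2 = 2^2 mod 17 = 4
RHS: x^3 + 13 x + 8 = 9^3 + 13*9 + 8 mod 17 = 4
LHS = RHS

Yes, on the curve


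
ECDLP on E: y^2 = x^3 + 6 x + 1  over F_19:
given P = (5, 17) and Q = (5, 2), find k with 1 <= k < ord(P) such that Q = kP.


Enumerate multiples of P until we hit Q = (5, 2):
  1P = (5, 17)
  2P = (7, 14)
  3P = (14, 6)
  4P = (9, 9)
  5P = (9, 10)
  6P = (14, 13)
  7P = (7, 5)
  8P = (5, 2)
Match found at i = 8.

k = 8


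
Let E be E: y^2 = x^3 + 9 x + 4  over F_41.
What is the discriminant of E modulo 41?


4 a^3 + 27 b^2 = 4*9^3 + 27*4^2 = 2916 + 432 = 3348
Delta = -16 * (3348) = -53568
Delta mod 41 = 19

Delta = 19 (mod 41)


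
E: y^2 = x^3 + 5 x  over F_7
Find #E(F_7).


For each x in F_7, count y with y^2 = x^3 + 5 x + 0 mod 7:
  x = 0: RHS = 0, y in [0]  -> 1 point(s)
  x = 2: RHS = 4, y in [2, 5]  -> 2 point(s)
  x = 3: RHS = 0, y in [0]  -> 1 point(s)
  x = 4: RHS = 0, y in [0]  -> 1 point(s)
  x = 6: RHS = 1, y in [1, 6]  -> 2 point(s)
Affine points: 7. Add the point at infinity: total = 8.

#E(F_7) = 8


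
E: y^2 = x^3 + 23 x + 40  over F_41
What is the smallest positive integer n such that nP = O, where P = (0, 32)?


Compute successive multiples of P until we hit O:
  1P = (0, 32)
  2P = (1, 8)
  3P = (1, 33)
  4P = (0, 9)
  5P = O

ord(P) = 5


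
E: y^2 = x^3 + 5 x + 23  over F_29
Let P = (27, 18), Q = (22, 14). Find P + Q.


P != Q, so use the chord formula.
s = (y2 - y1) / (x2 - x1) = (25) / (24) mod 29 = 24
x3 = s^2 - x1 - x2 mod 29 = 24^2 - 27 - 22 = 5
y3 = s (x1 - x3) - y1 mod 29 = 24 * (27 - 5) - 18 = 17

P + Q = (5, 17)


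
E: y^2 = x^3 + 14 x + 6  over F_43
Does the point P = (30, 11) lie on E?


Check whether y^2 = x^3 + 14 x + 6 (mod 43) for (x, y) = (30, 11).
LHS: y^2 = 11^2 mod 43 = 35
RHS: x^3 + 14 x + 6 = 30^3 + 14*30 + 6 mod 43 = 35
LHS = RHS

Yes, on the curve


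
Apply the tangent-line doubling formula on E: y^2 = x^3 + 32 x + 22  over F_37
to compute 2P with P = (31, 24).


Doubling: s = (3 x1^2 + a) / (2 y1)
s = (3*31^2 + 32) / (2*24) mod 37 = 6
x3 = s^2 - 2 x1 mod 37 = 6^2 - 2*31 = 11
y3 = s (x1 - x3) - y1 mod 37 = 6 * (31 - 11) - 24 = 22

2P = (11, 22)


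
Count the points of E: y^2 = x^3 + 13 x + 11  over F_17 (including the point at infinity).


For each x in F_17, count y with y^2 = x^3 + 13 x + 11 mod 17:
  x = 1: RHS = 8, y in [5, 12]  -> 2 point(s)
  x = 3: RHS = 9, y in [3, 14]  -> 2 point(s)
  x = 4: RHS = 8, y in [5, 12]  -> 2 point(s)
  x = 6: RHS = 16, y in [4, 13]  -> 2 point(s)
  x = 8: RHS = 15, y in [7, 10]  -> 2 point(s)
  x = 10: RHS = 2, y in [6, 11]  -> 2 point(s)
  x = 12: RHS = 8, y in [5, 12]  -> 2 point(s)
  x = 14: RHS = 13, y in [8, 9]  -> 2 point(s)
Affine points: 16. Add the point at infinity: total = 17.

#E(F_17) = 17


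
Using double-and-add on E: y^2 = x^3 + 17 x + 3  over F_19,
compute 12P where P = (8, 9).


k = 12 = 1100_2 (binary, LSB first: 0011)
Double-and-add from P = (8, 9):
  bit 0 = 0: acc unchanged = O
  bit 1 = 0: acc unchanged = O
  bit 2 = 1: acc = O + (11, 18) = (11, 18)
  bit 3 = 1: acc = (11, 18) + (16, 1) = (18, 2)

12P = (18, 2)


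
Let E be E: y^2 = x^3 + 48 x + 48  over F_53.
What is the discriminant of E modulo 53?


4 a^3 + 27 b^2 = 4*48^3 + 27*48^2 = 442368 + 62208 = 504576
Delta = -16 * (504576) = -8073216
Delta mod 53 = 9

Delta = 9 (mod 53)


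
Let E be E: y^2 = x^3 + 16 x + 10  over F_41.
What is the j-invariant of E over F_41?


Delta = -16(4 a^3 + 27 b^2) mod 41 = 24
-1728 * (4 a)^3 = -1728 * (4*16)^3 mod 41 = 19
j = 19 * 24^(-1) mod 41 = 23

j = 23 (mod 41)


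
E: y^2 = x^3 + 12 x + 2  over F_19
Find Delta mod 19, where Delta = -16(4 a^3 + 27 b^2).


4 a^3 + 27 b^2 = 4*12^3 + 27*2^2 = 6912 + 108 = 7020
Delta = -16 * (7020) = -112320
Delta mod 19 = 8

Delta = 8 (mod 19)


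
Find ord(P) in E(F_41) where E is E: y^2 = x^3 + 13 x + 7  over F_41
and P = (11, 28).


Compute successive multiples of P until we hit O:
  1P = (11, 28)
  2P = (3, 14)
  3P = (7, 20)
  4P = (27, 22)
  5P = (23, 38)
  6P = (2, 0)
  7P = (23, 3)
  8P = (27, 19)
  ... (continuing to 12P)
  12P = O

ord(P) = 12


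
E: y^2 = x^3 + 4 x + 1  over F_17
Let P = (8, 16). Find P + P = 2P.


Doubling: s = (3 x1^2 + a) / (2 y1)
s = (3*8^2 + 4) / (2*16) mod 17 = 4
x3 = s^2 - 2 x1 mod 17 = 4^2 - 2*8 = 0
y3 = s (x1 - x3) - y1 mod 17 = 4 * (8 - 0) - 16 = 16

2P = (0, 16)


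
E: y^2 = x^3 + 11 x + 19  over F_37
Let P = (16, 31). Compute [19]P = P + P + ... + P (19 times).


k = 19 = 10011_2 (binary, LSB first: 11001)
Double-and-add from P = (16, 31):
  bit 0 = 1: acc = O + (16, 31) = (16, 31)
  bit 1 = 1: acc = (16, 31) + (4, 4) = (29, 23)
  bit 2 = 0: acc unchanged = (29, 23)
  bit 3 = 0: acc unchanged = (29, 23)
  bit 4 = 1: acc = (29, 23) + (2, 30) = (15, 9)

19P = (15, 9)


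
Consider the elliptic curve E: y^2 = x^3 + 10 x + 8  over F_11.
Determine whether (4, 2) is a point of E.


Check whether y^2 = x^3 + 10 x + 8 (mod 11) for (x, y) = (4, 2).
LHS: y^2 = 2^2 mod 11 = 4
RHS: x^3 + 10 x + 8 = 4^3 + 10*4 + 8 mod 11 = 2
LHS != RHS

No, not on the curve


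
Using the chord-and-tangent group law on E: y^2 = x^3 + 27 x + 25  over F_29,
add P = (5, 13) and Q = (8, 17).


P != Q, so use the chord formula.
s = (y2 - y1) / (x2 - x1) = (4) / (3) mod 29 = 11
x3 = s^2 - x1 - x2 mod 29 = 11^2 - 5 - 8 = 21
y3 = s (x1 - x3) - y1 mod 29 = 11 * (5 - 21) - 13 = 14

P + Q = (21, 14)


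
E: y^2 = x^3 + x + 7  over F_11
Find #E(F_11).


For each x in F_11, count y with y^2 = x^3 + 1 x + 7 mod 11:
  x = 1: RHS = 9, y in [3, 8]  -> 2 point(s)
  x = 3: RHS = 4, y in [2, 9]  -> 2 point(s)
  x = 4: RHS = 9, y in [3, 8]  -> 2 point(s)
  x = 5: RHS = 5, y in [4, 7]  -> 2 point(s)
  x = 6: RHS = 9, y in [3, 8]  -> 2 point(s)
  x = 7: RHS = 5, y in [4, 7]  -> 2 point(s)
  x = 10: RHS = 5, y in [4, 7]  -> 2 point(s)
Affine points: 14. Add the point at infinity: total = 15.

#E(F_11) = 15


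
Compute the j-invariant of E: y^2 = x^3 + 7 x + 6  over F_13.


Delta = -16(4 a^3 + 27 b^2) mod 13 = 1
-1728 * (4 a)^3 = -1728 * (4*7)^3 mod 13 = 8
j = 8 * 1^(-1) mod 13 = 8

j = 8 (mod 13)


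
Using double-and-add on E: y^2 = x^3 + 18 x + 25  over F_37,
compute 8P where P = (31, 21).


k = 8 = 1000_2 (binary, LSB first: 0001)
Double-and-add from P = (31, 21):
  bit 0 = 0: acc unchanged = O
  bit 1 = 0: acc unchanged = O
  bit 2 = 0: acc unchanged = O
  bit 3 = 1: acc = O + (0, 5) = (0, 5)

8P = (0, 5)
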